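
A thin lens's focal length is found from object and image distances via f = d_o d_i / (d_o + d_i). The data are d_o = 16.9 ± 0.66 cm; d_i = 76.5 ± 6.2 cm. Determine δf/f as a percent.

∂f/∂d_o = (d_i/(d_o+d_i))² = 0.671;  ∂f/∂d_i = (d_o/(d_o+d_i))² = 0.0327
δf = √((∂f/∂d_o · δd_o)² + (∂f/∂d_i · δd_i)²) = √(0.196 + 0.0412) = 0.487 cm
f = 13.8 cm, so δf/f = 0.487/13.8 = 0.0352.

3.52%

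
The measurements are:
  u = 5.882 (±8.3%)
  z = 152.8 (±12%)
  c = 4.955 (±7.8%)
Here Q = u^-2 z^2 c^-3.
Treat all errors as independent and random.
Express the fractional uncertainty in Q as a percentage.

37.4%

For a monomial Q ∝ u^-2, z^2, c^-3, fractional errors add in quadrature:
  (-2·δu/u)² = (-2×0.0830)² = 0.0276;  (2·δz/z)² = (2×0.120)² = 0.0576;  (-3·δc/c)² = (-3×0.0780)² = 0.0548
δQ/Q = √(0.140) = 0.374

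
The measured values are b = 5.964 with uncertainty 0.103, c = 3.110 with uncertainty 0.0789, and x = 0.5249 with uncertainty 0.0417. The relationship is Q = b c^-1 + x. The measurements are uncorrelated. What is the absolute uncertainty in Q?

Let p = b·c^-1 = 1.918. δp/p = √((1·δb/b)² + (-1·δc/c)²) = √(0.000298 + 0.000644) = 0.0307, so δp = 0.0589.
Q = p + x: δQ = √(δp² + δx²) = √(0.00346 + 0.00174) = 0.0721

0.0721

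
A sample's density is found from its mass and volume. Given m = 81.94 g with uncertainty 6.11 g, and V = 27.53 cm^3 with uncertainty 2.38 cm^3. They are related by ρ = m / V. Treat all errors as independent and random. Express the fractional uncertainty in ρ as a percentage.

Since ρ is a product/quotient, work with relative uncertainties:
  (1·δm/m)² = (1×0.0746)² = 0.00556;  (-1·δV/V)² = (-1×0.0865)² = 0.00747
δρ/ρ = √(0.0130) = 0.114

11.4%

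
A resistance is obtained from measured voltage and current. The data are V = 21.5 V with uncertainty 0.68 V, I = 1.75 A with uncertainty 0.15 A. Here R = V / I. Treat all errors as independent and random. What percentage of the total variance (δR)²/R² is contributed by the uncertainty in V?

(δR/R)² = (1·δV/V)² + (-1·δI/I)²
  V term: (1×0.0316)² = 0.00100
  I term: (-1×0.0857)² = 0.00735
Total = 0.00835. Share from V = 0.00100/0.00835 = 0.120.

12.0%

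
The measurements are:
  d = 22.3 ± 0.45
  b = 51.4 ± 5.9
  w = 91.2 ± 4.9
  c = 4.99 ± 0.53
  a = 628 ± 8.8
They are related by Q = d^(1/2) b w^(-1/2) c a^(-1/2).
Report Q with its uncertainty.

5.06 ± 0.805

Each factor contributes (exponent × relative error)² to (δQ/Q)²:
  (½·δd/d)² = (0.5×0.0202)² = 0.000102;  (1·δb/b)² = (1×0.115)² = 0.0132;  (−½·δw/w)² = (-0.5×0.0537)² = 0.000722;  (1·δc/c)² = (1×0.106)² = 0.0113;  (−½·δa/a)² = (-0.5×0.0140)² = 4.91e-05
δQ/Q = √(0.0253) = 0.159
Q = 5.06, so δQ = 0.159 × 5.06 = 0.805.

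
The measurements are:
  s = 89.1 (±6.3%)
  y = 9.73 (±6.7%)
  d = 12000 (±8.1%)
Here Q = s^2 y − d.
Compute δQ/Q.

Let p = s^2·y = 77200. δp/p = √((2·δs/s)² + (1·δy/y)²) = √(0.0159 + 0.00449) = 0.143, so δp = 11000.
Q = p − d: δQ = √(δp² + δd²) = √(1.22e+08 + 9.45e+05) = 11100
Q = 65200, so δQ/Q = 11100/65200 = 0.170.

0.170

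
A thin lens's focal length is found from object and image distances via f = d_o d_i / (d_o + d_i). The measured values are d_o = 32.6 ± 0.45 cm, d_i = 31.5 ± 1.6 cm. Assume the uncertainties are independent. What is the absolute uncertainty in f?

0.428 cm

∂f/∂d_o = (d_i/(d_o+d_i))² = 0.241;  ∂f/∂d_i = (d_o/(d_o+d_i))² = 0.259
δf = √((∂f/∂d_o · δd_o)² + (∂f/∂d_i · δd_i)²) = √(0.0118 + 0.171) = 0.428 cm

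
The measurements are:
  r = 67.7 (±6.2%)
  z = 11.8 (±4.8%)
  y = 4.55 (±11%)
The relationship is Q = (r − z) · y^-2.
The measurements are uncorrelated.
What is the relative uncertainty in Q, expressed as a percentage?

23.3%

Let u = r − z = 55.9. δu = √(δr² + δz²) = √(17.6 + 0.321) = 4.24, so δu/u = 0.0758.
Q is then a monomial in u, y:
δQ/Q = √((δu/u)² + (-2·δy/y)²) = √(0.00574 + 0.0484) = 0.233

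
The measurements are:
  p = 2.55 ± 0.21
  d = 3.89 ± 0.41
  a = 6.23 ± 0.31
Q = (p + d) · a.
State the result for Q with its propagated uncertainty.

40.1 ± 3.50

Let u = p + d = 6.44. δu = √(δp² + δd²) = √(0.0441 + 0.168) = 0.461, so δu/u = 0.0715.
Q is then a monomial in u, a:
δQ/Q = √((δu/u)² + (1·δa/a)²) = √(0.00512 + 0.00248) = 0.0871
Q = 40.1, so δQ = 0.0871 × 40.1 = 3.50.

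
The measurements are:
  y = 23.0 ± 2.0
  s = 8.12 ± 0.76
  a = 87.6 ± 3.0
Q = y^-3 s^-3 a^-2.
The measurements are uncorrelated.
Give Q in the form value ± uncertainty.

For a monomial Q ∝ y^-3, s^-3, a^-2, fractional errors add in quadrature:
  (-3·δy/y)² = (-3×0.0870)² = 0.0681;  (-3·δs/s)² = (-3×0.0936)² = 0.0788;  (-2·δa/a)² = (-2×0.0342)² = 0.00469
δQ/Q = √(0.152) = 0.389
Q = 2e-11, so δQ = 0.389 × 2e-11 = 7.79e-12.

(2.00 ± 0.779) × 10^-11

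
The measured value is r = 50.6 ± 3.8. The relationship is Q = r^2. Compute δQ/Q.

Each factor contributes (exponent × relative error)² to (δQ/Q)²:
  (2·δr/r)² = (2×0.0751)² = 0.0226
δQ/Q = √(0.0226) = 0.150

0.150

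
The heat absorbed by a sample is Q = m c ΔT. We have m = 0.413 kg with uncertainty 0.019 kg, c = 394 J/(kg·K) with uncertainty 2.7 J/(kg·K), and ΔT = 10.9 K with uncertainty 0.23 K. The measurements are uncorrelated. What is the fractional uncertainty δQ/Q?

Products/powers → add relative errors in quadrature, weighted by exponent:
  (1·δm/m)² = (1×0.0460)² = 0.00212;  (1·δc/c)² = (1×0.00685)² = 4.7e-05;  (1·δΔT/ΔT)² = (1×0.0211)² = 0.000445
δQ/Q = √(0.00261) = 0.0511

0.0511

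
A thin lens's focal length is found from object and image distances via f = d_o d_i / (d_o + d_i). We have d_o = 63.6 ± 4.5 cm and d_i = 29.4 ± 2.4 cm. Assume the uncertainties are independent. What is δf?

∂f/∂d_o = (d_i/(d_o+d_i))² = 0.0999;  ∂f/∂d_i = (d_o/(d_o+d_i))² = 0.468
δf = √((∂f/∂d_o · δd_o)² + (∂f/∂d_i · δd_i)²) = √(0.202 + 1.26) = 1.21 cm

1.21 cm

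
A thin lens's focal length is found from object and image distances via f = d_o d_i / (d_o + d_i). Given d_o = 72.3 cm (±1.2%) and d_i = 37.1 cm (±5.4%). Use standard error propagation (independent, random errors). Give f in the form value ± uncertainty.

∂f/∂d_o = (d_i/(d_o+d_i))² = 0.115;  ∂f/∂d_i = (d_o/(d_o+d_i))² = 0.437
δf = √((∂f/∂d_o · δd_o)² + (∂f/∂d_i · δd_i)²) = √(0.00996 + 0.766) = 0.881 cm
f = 24.5 cm.

24.5 ± 0.881 cm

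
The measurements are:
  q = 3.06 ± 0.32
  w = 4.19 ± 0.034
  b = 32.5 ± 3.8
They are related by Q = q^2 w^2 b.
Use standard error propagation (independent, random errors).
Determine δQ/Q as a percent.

Relative error in a monomial: (δQ/Q)² = Σ (nᵢ · δxᵢ/xᵢ)².
  (2·δq/q)² = (2×0.105)² = 0.0437;  (2·δw/w)² = (2×0.00811)² = 0.000263;  (1·δb/b)² = (1×0.117)² = 0.0137
δQ/Q = √(0.0577) = 0.240

24.0%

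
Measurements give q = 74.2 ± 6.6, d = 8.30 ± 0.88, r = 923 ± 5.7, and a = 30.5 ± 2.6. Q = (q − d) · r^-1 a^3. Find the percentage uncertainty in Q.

Let u = q − d = 65.9. δu = √(δq² + δd²) = √(43.6 + 0.774) = 6.66, so δu/u = 0.101.
Q is then a monomial in u, r, a:
δQ/Q = √((δu/u)² + (-1·δr/r)² + (3·δa/a)²) = √(0.0102 + 3.81e-05 + 0.0654) = 0.275

27.5%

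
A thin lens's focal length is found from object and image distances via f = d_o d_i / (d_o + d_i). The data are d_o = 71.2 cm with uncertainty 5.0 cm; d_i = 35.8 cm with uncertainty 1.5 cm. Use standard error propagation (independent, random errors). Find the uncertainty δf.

0.869 cm

∂f/∂d_o = (d_i/(d_o+d_i))² = 0.112;  ∂f/∂d_i = (d_o/(d_o+d_i))² = 0.443
δf = √((∂f/∂d_o · δd_o)² + (∂f/∂d_i · δd_i)²) = √(0.313 + 0.441) = 0.869 cm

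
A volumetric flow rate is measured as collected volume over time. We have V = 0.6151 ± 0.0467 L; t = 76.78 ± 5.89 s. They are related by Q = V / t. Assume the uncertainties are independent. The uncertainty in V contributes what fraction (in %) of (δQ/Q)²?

(δQ/Q)² = (1·δV/V)² + (-1·δt/t)²
  V term: (1×0.0759)² = 0.00576
  t term: (-1×0.0767)² = 0.00588
Total = 0.0116. Share from V = 0.00576/0.0116 = 0.495.

49.5%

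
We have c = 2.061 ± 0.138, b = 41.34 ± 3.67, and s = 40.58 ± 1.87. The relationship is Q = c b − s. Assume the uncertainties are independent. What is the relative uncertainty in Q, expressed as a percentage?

Let p = c·b = 85.20. δp/p = √((1·δc/c)² + (1·δb/b)²) = √(0.00448 + 0.00788) = 0.111, so δp = 9.47.
Q = p − s: δQ = √(δp² + δs²) = √(89.8 + 3.50) = 9.66
Q = 44.62, so δQ/Q = 9.66/44.62 = 0.216.

21.6%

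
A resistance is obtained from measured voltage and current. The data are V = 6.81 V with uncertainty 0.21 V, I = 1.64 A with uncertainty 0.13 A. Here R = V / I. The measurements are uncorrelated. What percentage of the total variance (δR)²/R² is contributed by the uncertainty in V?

(δR/R)² = (1·δV/V)² + (-1·δI/I)²
  V term: (1×0.0308)² = 0.000951
  I term: (-1×0.0793)² = 0.00628
Total = 0.00723. Share from V = 0.000951/0.00723 = 0.131.

13.1%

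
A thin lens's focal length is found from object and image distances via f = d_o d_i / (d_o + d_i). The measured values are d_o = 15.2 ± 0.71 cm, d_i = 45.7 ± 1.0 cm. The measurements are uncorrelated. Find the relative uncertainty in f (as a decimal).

∂f/∂d_o = (d_i/(d_o+d_i))² = 0.563;  ∂f/∂d_i = (d_o/(d_o+d_i))² = 0.0623
δf = √((∂f/∂d_o · δd_o)² + (∂f/∂d_i · δd_i)²) = √(0.160 + 0.00388) = 0.405 cm
f = 11.4 cm, so δf/f = 0.405/11.4 = 0.0355.

0.0355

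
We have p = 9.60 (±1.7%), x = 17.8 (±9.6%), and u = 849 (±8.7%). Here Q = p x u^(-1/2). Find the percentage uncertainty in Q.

10.7%

Products/powers → add relative errors in quadrature, weighted by exponent:
  (1·δp/p)² = (1×0.0170)² = 0.000289;  (1·δx/x)² = (1×0.0960)² = 0.00922;  (−½·δu/u)² = (-0.5×0.0870)² = 0.00189
δQ/Q = √(0.0114) = 0.107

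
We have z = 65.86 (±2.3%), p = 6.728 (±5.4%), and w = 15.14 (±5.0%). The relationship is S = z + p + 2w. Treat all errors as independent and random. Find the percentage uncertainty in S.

Each term contributes (cᵢ δxᵢ)² to (δS)²:
  (δz)² = 2.29;  (δp)² = 0.132;  (2·δw)² = 2.29
δS = √(4.72) = 2.17
S = 102.9, so δS/S = 2.17/102.9 = 0.0211.

2.11%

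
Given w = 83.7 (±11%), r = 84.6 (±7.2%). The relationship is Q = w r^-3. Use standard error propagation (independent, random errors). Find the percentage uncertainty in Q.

24.2%

Products/powers → add relative errors in quadrature, weighted by exponent:
  (1·δw/w)² = (1×0.110)² = 0.0121;  (-3·δr/r)² = (-3×0.0720)² = 0.0467
δQ/Q = √(0.0588) = 0.242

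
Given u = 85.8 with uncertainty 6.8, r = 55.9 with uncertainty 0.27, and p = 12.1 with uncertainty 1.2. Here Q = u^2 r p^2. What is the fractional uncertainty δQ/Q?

Each factor contributes (exponent × relative error)² to (δQ/Q)²:
  (2·δu/u)² = (2×0.0793)² = 0.0251;  (1·δr/r)² = (1×0.00483)² = 2.33e-05;  (2·δp/p)² = (2×0.0992)² = 0.0393
δQ/Q = √(0.0645) = 0.254

0.254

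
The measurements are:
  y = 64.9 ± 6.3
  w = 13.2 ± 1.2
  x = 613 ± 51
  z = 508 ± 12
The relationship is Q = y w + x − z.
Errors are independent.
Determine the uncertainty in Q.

Let p = y·w = 857. δp/p = √((1·δy/y)² + (1·δw/w)²) = √(0.00942 + 0.00826) = 0.133, so δp = 114.
Q = p + x − z: δQ = √(δp² + δx² + δz²) = √(13000 + 2600 + 144) = 125

125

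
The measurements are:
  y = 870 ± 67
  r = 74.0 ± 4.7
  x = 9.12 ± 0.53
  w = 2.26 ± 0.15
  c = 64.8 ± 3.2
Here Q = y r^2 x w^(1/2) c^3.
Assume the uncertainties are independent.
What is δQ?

3.91e+12

Q is a product of powers, so relative uncertainties combine in quadrature:
  (1·δy/y)² = (1×0.0770)² = 0.00593;  (2·δr/r)² = (2×0.0635)² = 0.0161;  (1·δx/x)² = (1×0.0581)² = 0.00338;  (½·δw/w)² = (0.5×0.0664)² = 0.00110;  (3·δc/c)² = (3×0.0494)² = 0.0219
δQ/Q = √(0.0485) = 0.220
Q = 1.78e+13, so δQ = 0.220 × 1.78e+13 = 3.91e+12.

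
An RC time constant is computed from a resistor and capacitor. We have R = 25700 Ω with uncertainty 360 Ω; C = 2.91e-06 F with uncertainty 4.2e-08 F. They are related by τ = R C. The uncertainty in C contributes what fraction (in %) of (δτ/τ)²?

51.5%

(δτ/τ)² = (1·δR/R)² + (1·δC/C)²
  R term: (1×0.0140)² = 0.000196
  C term: (1×0.0144)² = 0.000208
Total = 0.000405. Share from C = 0.000208/0.000405 = 0.515.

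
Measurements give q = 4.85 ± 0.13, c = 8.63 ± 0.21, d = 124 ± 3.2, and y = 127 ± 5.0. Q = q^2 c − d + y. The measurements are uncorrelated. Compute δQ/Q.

Let p = q^2·c = 203. δp/p = √((2·δq/q)² + (1·δc/c)²) = √(0.00287 + 0.000592) = 0.0589, so δp = 12.0.
Q = p − d + y: δQ = √(δp² + δd² + δy²) = √(143 + 10.2 + 25.0) = 13.3
Q = 206, so δQ/Q = 13.3/206 = 0.0648.

0.0648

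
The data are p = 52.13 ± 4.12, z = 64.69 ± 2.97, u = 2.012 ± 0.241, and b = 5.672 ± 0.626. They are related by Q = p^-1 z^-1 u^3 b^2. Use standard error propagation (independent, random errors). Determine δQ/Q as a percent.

43.2%

Q is a product of powers, so relative uncertainties combine in quadrature:
  (-1·δp/p)² = (-1×0.0790)² = 0.00625;  (-1·δz/z)² = (-1×0.0459)² = 0.00211;  (3·δu/u)² = (3×0.120)² = 0.129;  (2·δb/b)² = (2×0.110)² = 0.0487
δQ/Q = √(0.186) = 0.432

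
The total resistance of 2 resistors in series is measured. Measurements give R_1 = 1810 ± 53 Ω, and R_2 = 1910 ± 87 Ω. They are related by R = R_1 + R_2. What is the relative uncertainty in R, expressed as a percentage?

R is a linear combination, so absolute uncertainties add in quadrature:
  (δR_1)² = 2810;  (δR_2)² = 7570
δR = √(10400) = 102 Ω
R = 3720 Ω, so δR/R = 102/3720 = 0.0274.

2.74%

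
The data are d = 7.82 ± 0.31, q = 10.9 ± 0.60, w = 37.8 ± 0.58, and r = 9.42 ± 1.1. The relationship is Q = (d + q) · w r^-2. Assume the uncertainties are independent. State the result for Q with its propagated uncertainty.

Let u = d + q = 18.7. δu = √(δd² + δq²) = √(0.0961 + 0.360) = 0.675, so δu/u = 0.0361.
Q is then a monomial in u, w, r:
δQ/Q = √((δu/u)² + (1·δw/w)² + (-2·δr/r)²) = √(0.00130 + 0.000235 + 0.0545) = 0.237
Q = 7.97, so δQ = 0.237 × 7.97 = 1.89.

7.97 ± 1.89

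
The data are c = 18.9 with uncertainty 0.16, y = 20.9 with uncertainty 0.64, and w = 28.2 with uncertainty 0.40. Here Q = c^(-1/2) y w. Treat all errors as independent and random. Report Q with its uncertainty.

136 ± 4.61

Products/powers → add relative errors in quadrature, weighted by exponent:
  (−½·δc/c)² = (-0.5×0.00847)² = 1.79e-05;  (1·δy/y)² = (1×0.0306)² = 0.000938;  (1·δw/w)² = (1×0.0142)² = 0.000201
δQ/Q = √(0.00116) = 0.0340
Q = 136, so δQ = 0.0340 × 136 = 4.61.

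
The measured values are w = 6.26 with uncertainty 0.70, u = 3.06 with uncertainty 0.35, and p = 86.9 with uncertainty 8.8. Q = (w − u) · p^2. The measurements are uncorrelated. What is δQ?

Let h = w − u = 3.20. δh = √(δw² + δu²) = √(0.490 + 0.122) = 0.783, so δh/h = 0.245.
Q is then a monomial in h, p:
δQ/Q = √((δh/h)² + (2·δp/p)²) = √(0.0598 + 0.0410) = 0.318
Q = 24200, so δQ = 0.318 × 24200 = 7670.

7670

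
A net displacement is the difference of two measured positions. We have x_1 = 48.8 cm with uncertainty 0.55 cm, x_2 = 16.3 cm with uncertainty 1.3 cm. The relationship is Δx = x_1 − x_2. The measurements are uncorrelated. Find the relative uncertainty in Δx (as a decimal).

0.0434

Absolute uncertainties add in quadrature for a linear combination:
  (δx_1)² = 0.303;  (δx_2)² = 1.69
δΔx = √(1.99) = 1.41 cm
Δx = 32.5 cm, so δΔx/Δx = 1.41/32.5 = 0.0434.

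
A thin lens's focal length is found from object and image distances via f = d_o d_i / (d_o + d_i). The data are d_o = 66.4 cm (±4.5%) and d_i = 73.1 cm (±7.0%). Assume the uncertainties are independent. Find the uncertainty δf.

1.42 cm

∂f/∂d_o = (d_i/(d_o+d_i))² = 0.275;  ∂f/∂d_i = (d_o/(d_o+d_i))² = 0.227
δf = √((∂f/∂d_o · δd_o)² + (∂f/∂d_i · δd_i)²) = √(0.673 + 1.34) = 1.42 cm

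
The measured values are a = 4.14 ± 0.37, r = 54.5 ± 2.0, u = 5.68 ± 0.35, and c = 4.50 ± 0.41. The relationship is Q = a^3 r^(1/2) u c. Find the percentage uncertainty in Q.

29.0%

Q is a product of powers, so relative uncertainties combine in quadrature:
  (3·δa/a)² = (3×0.0894)² = 0.0719;  (½·δr/r)² = (0.5×0.0367)² = 0.000337;  (1·δu/u)² = (1×0.0616)² = 0.00380;  (1·δc/c)² = (1×0.0911)² = 0.00830
δQ/Q = √(0.0843) = 0.290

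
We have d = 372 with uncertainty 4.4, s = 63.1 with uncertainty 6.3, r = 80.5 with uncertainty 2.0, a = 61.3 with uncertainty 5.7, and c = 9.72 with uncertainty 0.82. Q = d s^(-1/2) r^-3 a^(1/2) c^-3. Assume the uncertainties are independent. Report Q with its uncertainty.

(7.65 ± 2.09) × 10^-7

Q is a product of powers, so relative uncertainties combine in quadrature:
  (1·δd/d)² = (1×0.0118)² = 0.000140;  (−½·δs/s)² = (-0.5×0.0998)² = 0.00249;  (-3·δr/r)² = (-3×0.0248)² = 0.00556;  (½·δa/a)² = (0.5×0.0930)² = 0.00216;  (-3·δc/c)² = (-3×0.0844)² = 0.0641
δQ/Q = √(0.0744) = 0.273
Q = 7.65e-07, so δQ = 0.273 × 7.65e-07 = 2.09e-07.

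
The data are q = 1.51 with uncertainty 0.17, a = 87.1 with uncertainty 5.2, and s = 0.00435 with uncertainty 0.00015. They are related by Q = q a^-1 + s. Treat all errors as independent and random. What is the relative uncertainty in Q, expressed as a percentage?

10.2%

Let p = q·a^-1 = 0.0173. δp/p = √((1·δq/q)² + (-1·δa/a)²) = √(0.0127 + 0.00356) = 0.127, so δp = 0.00221.
Q = p + s: δQ = √(δp² + δs²) = √(4.88e-06 + 2.25e-08) = 0.00221
Q = 0.0217, so δQ/Q = 0.00221/0.0217 = 0.102.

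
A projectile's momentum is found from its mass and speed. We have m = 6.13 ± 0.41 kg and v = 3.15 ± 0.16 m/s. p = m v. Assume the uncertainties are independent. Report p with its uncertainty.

For a monomial p ∝ m, v, fractional errors add in quadrature:
  (1·δm/m)² = (1×0.0669)² = 0.00447;  (1·δv/v)² = (1×0.0508)² = 0.00258
δp/p = √(0.00705) = 0.0840
p = 19.3 kg·m/s, so δp = 0.0840 × 19.3 = 1.62 kg·m/s.

19.3 ± 1.62 kg·m/s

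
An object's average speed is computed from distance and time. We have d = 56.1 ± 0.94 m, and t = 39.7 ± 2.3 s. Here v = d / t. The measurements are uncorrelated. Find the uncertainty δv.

Since v is a product/quotient, work with relative uncertainties:
  (1·δd/d)² = (1×0.0168)² = 0.000281;  (-1·δt/t)² = (-1×0.0579)² = 0.00336
δv/v = √(0.00364) = 0.0603
v = 1.41 m/s, so δv = 0.0603 × 1.41 = 0.0852 m/s.

0.0852 m/s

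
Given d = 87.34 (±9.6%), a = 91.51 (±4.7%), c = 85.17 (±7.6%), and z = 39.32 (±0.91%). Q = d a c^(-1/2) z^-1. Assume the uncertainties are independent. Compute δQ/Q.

For a monomial Q ∝ d, a, c^(-1/2), z^-1, fractional errors add in quadrature:
  (1·δd/d)² = (1×0.0960)² = 0.00922;  (1·δa/a)² = (1×0.0470)² = 0.00221;  (−½·δc/c)² = (-0.5×0.0760)² = 0.00144;  (-1·δz/z)² = (-1×0.00910)² = 8.28e-05
δQ/Q = √(0.0130) = 0.114

0.114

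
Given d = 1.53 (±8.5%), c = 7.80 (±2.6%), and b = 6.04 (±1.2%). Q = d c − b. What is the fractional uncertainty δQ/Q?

Let p = d·c = 11.9. δp/p = √((1·δd/d)² + (1·δc/c)²) = √(0.00722 + 0.000676) = 0.0889, so δp = 1.06.
Q = p − b: δQ = √(δp² + δb²) = √(1.13 + 0.00525) = 1.06
Q = 5.89, so δQ/Q = 1.06/5.89 = 0.180.

0.180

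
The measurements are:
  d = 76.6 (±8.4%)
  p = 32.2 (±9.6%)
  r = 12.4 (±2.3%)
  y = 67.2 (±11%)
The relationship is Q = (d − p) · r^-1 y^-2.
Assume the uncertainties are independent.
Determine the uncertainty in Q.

Let u = d − p = 44.4. δu = √(δd² + δp²) = √(41.4 + 9.56) = 7.14, so δu/u = 0.161.
Q is then a monomial in u, r, y:
δQ/Q = √((δu/u)² + (-1·δr/r)² + (-2·δy/y)²) = √(0.0258 + 0.000529 + 0.0484) = 0.273
Q = 0.000793, so δQ = 0.273 × 0.000793 = 0.000217.

0.000217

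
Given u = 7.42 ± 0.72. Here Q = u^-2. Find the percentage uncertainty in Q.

19.4%

Since Q is a product/quotient, work with relative uncertainties:
  (-2·δu/u)² = (-2×0.0970)² = 0.0377
δQ/Q = √(0.0377) = 0.194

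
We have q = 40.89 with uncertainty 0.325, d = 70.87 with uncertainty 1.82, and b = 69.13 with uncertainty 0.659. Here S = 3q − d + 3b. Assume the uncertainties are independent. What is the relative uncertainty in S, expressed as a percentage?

For a sum/difference, combine absolute errors in quadrature:
  (3·δq)² = 0.951;  (δd)² = 3.31;  (3·δb)² = 3.91
δS = √(8.17) = 2.86
S = 259.2, so δS/S = 2.86/259.2 = 0.0110.

1.10%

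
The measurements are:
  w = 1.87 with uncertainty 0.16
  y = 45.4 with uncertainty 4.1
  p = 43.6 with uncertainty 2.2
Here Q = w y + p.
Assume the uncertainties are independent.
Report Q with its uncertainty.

128 ± 10.8

Let h = w·y = 84.9. δh/h = √((1·δw/w)² + (1·δy/y)²) = √(0.00732 + 0.00816) = 0.124, so δh = 10.6.
Q = h + p: δQ = √(δh² + δp²) = √(112 + 4.84) = 10.8
Q = 128.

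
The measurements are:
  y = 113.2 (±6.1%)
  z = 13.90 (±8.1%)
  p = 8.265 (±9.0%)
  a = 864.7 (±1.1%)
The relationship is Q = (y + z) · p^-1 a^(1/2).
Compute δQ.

Let u = y + z = 127.1. δu = √(δy² + δz²) = √(47.7 + 1.27) = 7.00, so δu/u = 0.0550.
Q is then a monomial in u, p, a:
δQ/Q = √((δu/u)² + (-1·δp/p)² + (½·δa/a)²) = √(0.00303 + 0.00810 + 3.03e-05) = 0.106
Q = 452.2, so δQ = 0.106 × 452.2 = 47.8.

47.8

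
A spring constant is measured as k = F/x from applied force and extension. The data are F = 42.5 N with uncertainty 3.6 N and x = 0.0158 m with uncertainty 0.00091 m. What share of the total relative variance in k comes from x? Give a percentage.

(δk/k)² = (1·δF/F)² + (-1·δx/x)²
  F term: (1×0.0847)² = 0.00718
  x term: (-1×0.0576)² = 0.00332
Total = 0.0105. Share from x = 0.00332/0.0105 = 0.316.

31.6%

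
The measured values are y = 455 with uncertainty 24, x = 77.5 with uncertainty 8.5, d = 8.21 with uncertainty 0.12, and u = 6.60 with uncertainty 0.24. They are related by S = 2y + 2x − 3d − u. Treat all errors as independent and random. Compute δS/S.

Sums and differences: (δS)² = Σ (cᵢ δxᵢ)².
  (2·δy)² = 2300;  (2·δx)² = 289;  (3·δd)² = 0.130;  (δu)² = 0.0576
δS = √(2590) = 50.9
S = 1030, so δS/S = 50.9/1030 = 0.0493.

0.0493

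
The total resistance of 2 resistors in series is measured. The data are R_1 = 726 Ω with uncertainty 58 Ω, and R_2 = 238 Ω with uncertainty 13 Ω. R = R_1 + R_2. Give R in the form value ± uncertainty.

964 ± 59.4 Ω

For a sum/difference, combine absolute errors in quadrature:
  (δR_1)² = 3360;  (δR_2)² = 169
δR = √(3530) = 59.4 Ω
R = 964 Ω.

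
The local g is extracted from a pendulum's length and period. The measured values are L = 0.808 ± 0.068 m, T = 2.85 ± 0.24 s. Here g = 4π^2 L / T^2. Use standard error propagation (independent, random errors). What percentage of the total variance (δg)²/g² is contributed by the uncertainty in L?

(δg/g)² = (1·δL/L)² + (-2·δT/T)²
  L term: (1×0.0842)² = 0.00708
  T term: (-2×0.0842)² = 0.0284
Total = 0.0354. Share from L = 0.00708/0.0354 = 0.200.

20.0%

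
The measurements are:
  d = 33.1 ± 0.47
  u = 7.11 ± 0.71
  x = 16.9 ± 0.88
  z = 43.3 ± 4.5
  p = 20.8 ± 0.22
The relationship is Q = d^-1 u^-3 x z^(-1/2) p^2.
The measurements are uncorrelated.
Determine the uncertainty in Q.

0.0289

Relative error in a monomial: (δQ/Q)² = Σ (nᵢ · δxᵢ/xᵢ)².
  (-1·δd/d)² = (-1×0.0142)² = 0.000202;  (-3·δu/u)² = (-3×0.0999)² = 0.0897;  (1·δx/x)² = (1×0.0521)² = 0.00271;  (−½·δz/z)² = (-0.5×0.104)² = 0.00270;  (2·δp/p)² = (2×0.0106)² = 0.000447
δQ/Q = √(0.0958) = 0.310
Q = 0.0934, so δQ = 0.310 × 0.0934 = 0.0289.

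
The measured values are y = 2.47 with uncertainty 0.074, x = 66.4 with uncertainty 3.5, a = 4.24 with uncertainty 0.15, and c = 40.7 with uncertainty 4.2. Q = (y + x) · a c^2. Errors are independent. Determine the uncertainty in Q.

1.04e+05

Let u = y + x = 68.9. δu = √(δy² + δx²) = √(0.00548 + 12.2) = 3.50, so δu/u = 0.0508.
Q is then a monomial in u, a, c:
δQ/Q = √((δu/u)² + (1·δa/a)² + (2·δc/c)²) = √(0.00258 + 0.00125 + 0.0426) = 0.215
Q = 4.84e+05, so δQ = 0.215 × 4.84e+05 = 1.04e+05.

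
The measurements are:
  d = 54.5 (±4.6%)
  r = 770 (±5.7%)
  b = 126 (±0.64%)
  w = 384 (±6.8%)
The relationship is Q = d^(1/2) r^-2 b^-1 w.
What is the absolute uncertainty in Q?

Products/powers → add relative errors in quadrature, weighted by exponent:
  (½·δd/d)² = (0.5×0.0460)² = 0.000529;  (-2·δr/r)² = (-2×0.0570)² = 0.0130;  (-1·δb/b)² = (-1×0.00640)² = 4.1e-05;  (1·δw/w)² = (1×0.0680)² = 0.00462
δQ/Q = √(0.0182) = 0.135
Q = 3.79e-05, so δQ = 0.135 × 3.79e-05 = 5.12e-06.

5.12e-06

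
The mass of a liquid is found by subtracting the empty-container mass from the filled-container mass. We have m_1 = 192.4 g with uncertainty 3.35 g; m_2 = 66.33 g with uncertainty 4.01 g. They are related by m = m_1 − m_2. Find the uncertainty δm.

5.23 g

Absolute uncertainties add in quadrature for a linear combination:
  (δm_1)² = 11.2;  (δm_2)² = 16.1
δm = √(27.3) = 5.23 g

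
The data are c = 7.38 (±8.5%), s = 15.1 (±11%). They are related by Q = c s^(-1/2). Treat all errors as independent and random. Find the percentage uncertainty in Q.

10.1%

Each factor contributes (exponent × relative error)² to (δQ/Q)²:
  (1·δc/c)² = (1×0.0850)² = 0.00723;  (−½·δs/s)² = (-0.5×0.110)² = 0.00302
δQ/Q = √(0.0103) = 0.101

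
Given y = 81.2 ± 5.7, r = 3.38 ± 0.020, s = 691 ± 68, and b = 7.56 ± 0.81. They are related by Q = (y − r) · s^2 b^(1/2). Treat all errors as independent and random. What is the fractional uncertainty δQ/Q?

0.217

Let u = y − r = 77.8. δu = √(δy² + δr²) = √(32.5 + 0.000400) = 5.70, so δu/u = 0.0732.
Q is then a monomial in u, s, b:
δQ/Q = √((δu/u)² + (2·δs/s)² + (½·δb/b)²) = √(0.00537 + 0.0387 + 0.00287) = 0.217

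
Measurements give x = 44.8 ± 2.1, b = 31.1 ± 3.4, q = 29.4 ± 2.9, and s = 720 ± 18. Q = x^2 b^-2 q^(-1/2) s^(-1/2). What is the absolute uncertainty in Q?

Since Q is a product/quotient, work with relative uncertainties:
  (2·δx/x)² = (2×0.0469)² = 0.00879;  (-2·δb/b)² = (-2×0.109)² = 0.0478;  (−½·δq/q)² = (-0.5×0.0986)² = 0.00243;  (−½·δs/s)² = (-0.5×0.0250)² = 0.000156
δQ/Q = √(0.0592) = 0.243
Q = 0.0143, so δQ = 0.243 × 0.0143 = 0.00347.

0.00347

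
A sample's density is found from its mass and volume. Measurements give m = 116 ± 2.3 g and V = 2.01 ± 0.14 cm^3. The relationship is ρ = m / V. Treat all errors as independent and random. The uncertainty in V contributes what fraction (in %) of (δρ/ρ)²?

92.5%

(δρ/ρ)² = (1·δm/m)² + (-1·δV/V)²
  m term: (1×0.0198)² = 0.000393
  V term: (-1×0.0697)² = 0.00485
Total = 0.00524. Share from V = 0.00485/0.00524 = 0.925.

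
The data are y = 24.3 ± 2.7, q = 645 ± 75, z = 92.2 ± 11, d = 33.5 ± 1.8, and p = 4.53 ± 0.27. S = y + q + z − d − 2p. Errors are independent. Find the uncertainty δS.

Each term contributes (cᵢ δxᵢ)² to (δS)²:
  (δy)² = 7.29;  (δq)² = 5620;  (δz)² = 121;  (δd)² = 3.24;  (2·δp)² = 0.292
δS = √(5760) = 75.9

75.9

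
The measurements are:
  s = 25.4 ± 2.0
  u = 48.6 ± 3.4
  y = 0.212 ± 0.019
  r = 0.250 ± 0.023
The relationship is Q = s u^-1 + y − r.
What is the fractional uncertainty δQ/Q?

Let p = s·u^-1 = 0.523. δp/p = √((1·δs/s)² + (-1·δu/u)²) = √(0.00620 + 0.00489) = 0.105, so δp = 0.0550.
Q = p + y − r: δQ = √(δp² + δy² + δr²) = √(0.00303 + 0.000361 + 0.000529) = 0.0626
Q = 0.485, so δQ/Q = 0.0626/0.485 = 0.129.

0.129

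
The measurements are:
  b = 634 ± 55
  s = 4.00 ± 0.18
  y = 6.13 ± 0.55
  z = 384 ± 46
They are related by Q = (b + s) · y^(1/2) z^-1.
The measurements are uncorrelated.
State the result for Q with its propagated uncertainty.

Let u = b + s = 638. δu = √(δb² + δs²) = √(3020 + 0.0324) = 55.0, so δu/u = 0.0862.
Q is then a monomial in u, y, z:
δQ/Q = √((δu/u)² + (½·δy/y)² + (-1·δz/z)²) = √(0.00743 + 0.00201 + 0.0144) = 0.154
Q = 4.11, so δQ = 0.154 × 4.11 = 0.635.

4.11 ± 0.635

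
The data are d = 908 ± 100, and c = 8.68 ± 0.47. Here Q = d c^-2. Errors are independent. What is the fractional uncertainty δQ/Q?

0.154

Products/powers → add relative errors in quadrature, weighted by exponent:
  (1·δd/d)² = (1×0.110)² = 0.0121;  (-2·δc/c)² = (-2×0.0541)² = 0.0117
δQ/Q = √(0.0239) = 0.154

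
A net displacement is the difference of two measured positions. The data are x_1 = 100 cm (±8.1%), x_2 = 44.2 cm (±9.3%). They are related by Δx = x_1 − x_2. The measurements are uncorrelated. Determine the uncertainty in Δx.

Sums and differences: (δΔx)² = Σ (cᵢ δxᵢ)².
  (δx_1)² = 65.6;  (δx_2)² = 16.9
δΔx = √(82.5) = 9.08 cm

9.08 cm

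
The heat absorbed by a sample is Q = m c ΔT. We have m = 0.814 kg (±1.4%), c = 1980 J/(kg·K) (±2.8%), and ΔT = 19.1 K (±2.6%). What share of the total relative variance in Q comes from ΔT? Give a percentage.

(δQ/Q)² = (1·δm/m)² + (1·δc/c)² + (1·δΔT/ΔT)²
  m term: (1×0.0140)² = 0.000196
  c term: (1×0.0280)² = 0.000784
  ΔT term: (1×0.0260)² = 0.000676
Total = 0.00166. Share from ΔT = 0.000676/0.00166 = 0.408.

40.8%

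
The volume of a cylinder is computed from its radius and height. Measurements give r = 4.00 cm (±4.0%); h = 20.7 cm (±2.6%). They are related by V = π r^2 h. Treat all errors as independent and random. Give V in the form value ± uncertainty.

Relative error in a monomial: (δV/V)² = Σ (nᵢ · δxᵢ/xᵢ)².
  (2·δr/r)² = (2×0.0400)² = 0.00640;  (1·δh/h)² = (1×0.0260)² = 0.000676
δV/V = √(0.00708) = 0.0841
V = 1040 cm^3, so δV = 0.0841 × 1040 = 87.5 cm^3.

1040 ± 87.5 cm^3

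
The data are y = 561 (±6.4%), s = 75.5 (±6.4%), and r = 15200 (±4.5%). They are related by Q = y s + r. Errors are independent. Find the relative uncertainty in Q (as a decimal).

0.0677

Let p = y·s = 42400. δp/p = √((1·δy/y)² + (1·δs/s)²) = √(0.00410 + 0.00410) = 0.0905, so δp = 3830.
Q = p + r: δQ = √(δp² + δr²) = √(1.47e+07 + 4.68e+05) = 3890
Q = 57600, so δQ/Q = 3890/57600 = 0.0677.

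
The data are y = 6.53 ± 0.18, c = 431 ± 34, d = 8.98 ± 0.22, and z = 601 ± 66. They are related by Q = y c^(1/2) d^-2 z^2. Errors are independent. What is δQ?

1.4e+05

Relative error in a monomial: (δQ/Q)² = Σ (nᵢ · δxᵢ/xᵢ)².
  (1·δy/y)² = (1×0.0276)² = 0.000760;  (½·δc/c)² = (0.5×0.0789)² = 0.00156;  (-2·δd/d)² = (-2×0.0245)² = 0.00240;  (2·δz/z)² = (2×0.110)² = 0.0482
δQ/Q = √(0.0530) = 0.230
Q = 6.07e+05, so δQ = 0.230 × 6.07e+05 = 1.4e+05.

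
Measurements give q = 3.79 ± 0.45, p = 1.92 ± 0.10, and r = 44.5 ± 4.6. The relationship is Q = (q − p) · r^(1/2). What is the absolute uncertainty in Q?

Let u = q − p = 1.87. δu = √(δq² + δp²) = √(0.203 + 0.0100) = 0.461, so δu/u = 0.247.
Q is then a monomial in u, r:
δQ/Q = √((δu/u)² + (½·δr/r)²) = √(0.0608 + 0.00267) = 0.252
Q = 12.5, so δQ = 0.252 × 12.5 = 3.14.

3.14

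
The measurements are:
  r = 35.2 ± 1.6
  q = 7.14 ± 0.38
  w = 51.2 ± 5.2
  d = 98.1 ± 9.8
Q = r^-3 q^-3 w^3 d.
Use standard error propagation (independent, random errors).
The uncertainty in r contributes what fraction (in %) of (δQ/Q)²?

(δQ/Q)² = (-3·δr/r)² + (-3·δq/q)² + (3·δw/w)² + (1·δd/d)²
  r term: (-3×0.0455)² = 0.0186
  q term: (-3×0.0532)² = 0.0255
  w term: (3×0.102)² = 0.0928
  d term: (1×0.0999)² = 0.00998
Total = 0.147. Share from r = 0.0186/0.147 = 0.127.

12.7%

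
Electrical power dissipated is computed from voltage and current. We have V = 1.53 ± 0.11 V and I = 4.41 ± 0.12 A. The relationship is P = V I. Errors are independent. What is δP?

Products/powers → add relative errors in quadrature, weighted by exponent:
  (1·δV/V)² = (1×0.0719)² = 0.00517;  (1·δI/I)² = (1×0.0272)² = 0.000740
δP/P = √(0.00591) = 0.0769
P = 6.75 W, so δP = 0.0769 × 6.75 = 0.519 W.

0.519 W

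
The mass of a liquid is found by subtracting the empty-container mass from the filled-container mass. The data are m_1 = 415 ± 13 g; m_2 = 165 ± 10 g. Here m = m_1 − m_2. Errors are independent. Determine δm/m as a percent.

6.56%

For a sum/difference, combine absolute errors in quadrature:
  (δm_1)² = 169;  (δm_2)² = 100
δm = √(269) = 16.4 g
m = 250 g, so δm/m = 16.4/250 = 0.0656.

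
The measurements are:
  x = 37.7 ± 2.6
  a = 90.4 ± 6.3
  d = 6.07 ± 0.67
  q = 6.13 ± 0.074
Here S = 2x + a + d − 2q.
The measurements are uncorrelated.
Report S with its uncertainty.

160 ± 8.20

For a sum/difference, combine absolute errors in quadrature:
  (2·δx)² = 27.0;  (δa)² = 39.7;  (δd)² = 0.449;  (2·δq)² = 0.0219
δS = √(67.2) = 8.20
S = 160.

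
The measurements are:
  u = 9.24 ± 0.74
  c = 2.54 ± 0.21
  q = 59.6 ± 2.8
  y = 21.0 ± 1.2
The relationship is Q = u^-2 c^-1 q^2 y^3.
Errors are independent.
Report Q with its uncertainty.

(1.52 ± 0.403) × 10^5

Products/powers → add relative errors in quadrature, weighted by exponent:
  (-2·δu/u)² = (-2×0.0801)² = 0.0257;  (-1·δc/c)² = (-1×0.0827)² = 0.00684;  (2·δq/q)² = (2×0.0470)² = 0.00883;  (3·δy/y)² = (3×0.0571)² = 0.0294
δQ/Q = √(0.0707) = 0.266
Q = 1.52e+05, so δQ = 0.266 × 1.52e+05 = 40300.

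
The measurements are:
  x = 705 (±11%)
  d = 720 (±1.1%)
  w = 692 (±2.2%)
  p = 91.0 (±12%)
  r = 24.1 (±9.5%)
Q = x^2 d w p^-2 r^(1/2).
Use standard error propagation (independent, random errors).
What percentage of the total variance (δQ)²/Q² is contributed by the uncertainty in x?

44.5%

(δQ/Q)² = (2·δx/x)² + (1·δd/d)² + (1·δw/w)² + (-2·δp/p)² + (½·δr/r)²
  x term: (2×0.110)² = 0.0484
  d term: (1×0.0110)² = 0.000121
  w term: (1×0.0220)² = 0.000484
  p term: (-2×0.120)² = 0.0576
  r term: (0.5×0.0950)² = 0.00226
Total = 0.109. Share from x = 0.0484/0.109 = 0.445.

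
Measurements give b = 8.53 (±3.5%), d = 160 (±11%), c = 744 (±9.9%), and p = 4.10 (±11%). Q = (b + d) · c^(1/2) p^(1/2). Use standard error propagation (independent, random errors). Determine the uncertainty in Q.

Let u = b + d = 169. δu = √(δb² + δd²) = √(0.0891 + 310) = 17.6, so δu/u = 0.104.
Q is then a monomial in u, c, p:
δQ/Q = √((δu/u)² + (½·δc/c)² + (½·δp/p)²) = √(0.0109 + 0.00245 + 0.00302) = 0.128
Q = 9310, so δQ = 0.128 × 9310 = 1190.

1190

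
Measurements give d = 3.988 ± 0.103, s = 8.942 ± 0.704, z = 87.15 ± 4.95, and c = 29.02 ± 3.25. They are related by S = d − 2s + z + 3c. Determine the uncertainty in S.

For a sum/difference, combine absolute errors in quadrature:
  (δd)² = 0.0106;  (2·δs)² = 1.98;  (δz)² = 24.5;  (3·δc)² = 95.1
δS = √(122) = 11.0

11.0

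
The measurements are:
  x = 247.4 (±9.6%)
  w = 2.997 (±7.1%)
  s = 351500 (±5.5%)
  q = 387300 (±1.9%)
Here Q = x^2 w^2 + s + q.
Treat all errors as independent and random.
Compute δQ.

1.33e+05

Let p = x^2·w^2 = 549800. δp/p = √((2·δx/x)² + (2·δw/w)²) = √(0.0369 + 0.0202) = 0.239, so δp = 1.31e+05.
Q = p + s + q: δQ = √(δp² + δs² + δq²) = √(1.72e+10 + 3.74e+08 + 5.42e+07) = 1.33e+05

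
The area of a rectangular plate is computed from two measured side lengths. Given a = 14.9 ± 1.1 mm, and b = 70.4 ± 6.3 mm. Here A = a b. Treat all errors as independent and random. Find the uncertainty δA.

122 mm^2

Relative error in a monomial: (δA/A)² = Σ (nᵢ · δxᵢ/xᵢ)².
  (1·δa/a)² = (1×0.0738)² = 0.00545;  (1·δb/b)² = (1×0.0895)² = 0.00801
δA/A = √(0.0135) = 0.116
A = 1050 mm^2, so δA = 0.116 × 1050 = 122 mm^2.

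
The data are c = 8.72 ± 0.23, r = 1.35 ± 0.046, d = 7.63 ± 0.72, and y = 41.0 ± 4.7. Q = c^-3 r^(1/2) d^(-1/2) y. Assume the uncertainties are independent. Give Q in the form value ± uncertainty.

Q is a product of powers, so relative uncertainties combine in quadrature:
  (-3·δc/c)² = (-3×0.0264)² = 0.00626;  (½·δr/r)² = (0.5×0.0341)² = 0.000290;  (−½·δd/d)² = (-0.5×0.0944)² = 0.00223;  (1·δy/y)² = (1×0.115)² = 0.0131
δQ/Q = √(0.0219) = 0.148
Q = 0.0260, so δQ = 0.148 × 0.0260 = 0.00385.

0.0260 ± 0.00385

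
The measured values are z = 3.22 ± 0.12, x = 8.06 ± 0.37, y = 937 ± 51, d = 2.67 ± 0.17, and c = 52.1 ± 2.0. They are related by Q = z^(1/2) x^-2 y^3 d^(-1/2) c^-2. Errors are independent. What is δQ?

1050

Q is a product of powers, so relative uncertainties combine in quadrature:
  (½·δz/z)² = (0.5×0.0373)² = 0.000347;  (-2·δx/x)² = (-2×0.0459)² = 0.00843;  (3·δy/y)² = (3×0.0544)² = 0.0267;  (−½·δd/d)² = (-0.5×0.0637)² = 0.00101;  (-2·δc/c)² = (-2×0.0384)² = 0.00589
δQ/Q = √(0.0423) = 0.206
Q = 5120, so δQ = 0.206 × 5120 = 1050.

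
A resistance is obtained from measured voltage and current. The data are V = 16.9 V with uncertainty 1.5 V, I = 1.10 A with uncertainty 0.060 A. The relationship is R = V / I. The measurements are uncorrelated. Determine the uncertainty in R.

For a monomial R ∝ V, I^-1, fractional errors add in quadrature:
  (1·δV/V)² = (1×0.0888)² = 0.00788;  (-1·δI/I)² = (-1×0.0545)² = 0.00298
δR/R = √(0.0109) = 0.104
R = 15.4 Ω, so δR = 0.104 × 15.4 = 1.60 Ω.

1.60 Ω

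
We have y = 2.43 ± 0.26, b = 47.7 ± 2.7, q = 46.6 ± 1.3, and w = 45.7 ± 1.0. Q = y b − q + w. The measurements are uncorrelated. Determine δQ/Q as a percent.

12.3%

Let p = y·b = 116. δp/p = √((1·δy/y)² + (1·δb/b)²) = √(0.0114 + 0.00320) = 0.121, so δp = 14.0.
Q = p − q + w: δQ = √(δp² + δq² + δw²) = √(197 + 1.69 + 1.00) = 14.1
Q = 115, so δQ/Q = 14.1/115 = 0.123.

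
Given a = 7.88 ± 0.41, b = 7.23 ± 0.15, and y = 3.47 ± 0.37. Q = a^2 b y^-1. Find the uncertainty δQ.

Products/powers → add relative errors in quadrature, weighted by exponent:
  (2·δa/a)² = (2×0.0520)² = 0.0108;  (1·δb/b)² = (1×0.0207)² = 0.000430;  (-1·δy/y)² = (-1×0.107)² = 0.0114
δQ/Q = √(0.0226) = 0.150
Q = 129, so δQ = 0.150 × 129 = 19.5.

19.5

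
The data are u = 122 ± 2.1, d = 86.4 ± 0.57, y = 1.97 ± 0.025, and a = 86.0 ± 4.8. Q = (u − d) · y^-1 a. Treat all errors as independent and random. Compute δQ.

Let w = u − d = 35.6. δw = √(δu² + δd²) = √(4.41 + 0.325) = 2.18, so δw/w = 0.0611.
Q is then a monomial in w, y, a:
δQ/Q = √((δw/w)² + (-1·δy/y)² + (1·δa/a)²) = √(0.00374 + 0.000161 + 0.00312) = 0.0837
Q = 1550, so δQ = 0.0837 × 1550 = 130.

130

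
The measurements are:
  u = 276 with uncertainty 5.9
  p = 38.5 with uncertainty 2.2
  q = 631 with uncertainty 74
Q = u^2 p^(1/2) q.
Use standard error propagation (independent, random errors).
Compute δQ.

3.82e+07

Products/powers → add relative errors in quadrature, weighted by exponent:
  (2·δu/u)² = (2×0.0214)² = 0.00183;  (½·δp/p)² = (0.5×0.0571)² = 0.000816;  (1·δq/q)² = (1×0.117)² = 0.0138
δQ/Q = √(0.0164) = 0.128
Q = 2.98e+08, so δQ = 0.128 × 2.98e+08 = 3.82e+07.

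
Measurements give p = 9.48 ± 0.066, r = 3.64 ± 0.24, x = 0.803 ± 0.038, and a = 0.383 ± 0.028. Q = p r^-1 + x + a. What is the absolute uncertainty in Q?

Let w = p·r^-1 = 2.60. δw/w = √((1·δp/p)² + (-1·δr/r)²) = √(4.85e-05 + 0.00435) = 0.0663, so δw = 0.173.
Q = w + x + a: δQ = √(δw² + δx² + δa²) = √(0.0298 + 0.00144 + 0.000784) = 0.179

0.179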